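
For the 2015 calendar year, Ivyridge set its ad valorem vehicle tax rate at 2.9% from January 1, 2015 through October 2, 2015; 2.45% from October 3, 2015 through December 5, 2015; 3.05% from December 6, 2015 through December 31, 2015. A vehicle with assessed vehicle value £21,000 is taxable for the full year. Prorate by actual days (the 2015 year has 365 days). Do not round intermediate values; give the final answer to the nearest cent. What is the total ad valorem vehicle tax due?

£594.67

January 1 – October 2, 2015: 275 days at 2.9% → £21,000 × 2.9% × 275/365 = £458.8356
October 3 – December 5, 2015: 64 days at 2.45% → £21,000 × 2.45% × 64/365 = £90.2137
December 6 – December 31, 2015: 26 days at 3.05% → £21,000 × 3.05% × 26/365 = £45.6247
Total = £594.6740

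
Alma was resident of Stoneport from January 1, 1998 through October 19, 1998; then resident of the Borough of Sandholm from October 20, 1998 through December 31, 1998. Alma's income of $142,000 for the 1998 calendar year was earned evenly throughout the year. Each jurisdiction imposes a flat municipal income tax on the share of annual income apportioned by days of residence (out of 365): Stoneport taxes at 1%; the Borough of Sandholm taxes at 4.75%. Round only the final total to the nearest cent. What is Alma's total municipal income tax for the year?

Stoneport, January 1 – October 19, 1998: 292 days → $142,000 × 1% × 292/365 = $1,136.0000
The Borough of Sandholm, October 20 – December 31, 1998: 73 days → $142,000 × 4.75% × 73/365 = $1,349.0000
Total = $2,485.0000

$2,485.00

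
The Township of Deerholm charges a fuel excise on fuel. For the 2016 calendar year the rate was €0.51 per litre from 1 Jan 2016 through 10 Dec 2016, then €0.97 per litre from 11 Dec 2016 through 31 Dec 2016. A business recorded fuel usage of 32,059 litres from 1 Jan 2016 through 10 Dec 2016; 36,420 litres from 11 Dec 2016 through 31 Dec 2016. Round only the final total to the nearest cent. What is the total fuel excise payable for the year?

1 Jan – 10 Dec 2016: 32,059 litres at €0.51/litre → €16,350.09
11 Dec – 31 Dec 2016: 36,420 litres at €0.97/litre → €35,327.40

€51,677.49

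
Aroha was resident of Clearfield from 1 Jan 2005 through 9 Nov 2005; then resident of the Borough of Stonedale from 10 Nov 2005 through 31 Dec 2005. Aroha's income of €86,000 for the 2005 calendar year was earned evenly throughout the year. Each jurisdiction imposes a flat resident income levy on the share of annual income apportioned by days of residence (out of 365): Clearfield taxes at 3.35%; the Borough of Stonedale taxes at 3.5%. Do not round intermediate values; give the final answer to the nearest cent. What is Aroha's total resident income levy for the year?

€2,899.38

Clearfield, 1 Jan – 9 Nov 2005: 313 days → €86,000 × 3.35% × 313/365 = €2,470.5562
The Borough of Stonedale, 10 Nov – 31 Dec 2005: 52 days → €86,000 × 3.5% × 52/365 = €428.8219
Total = €2,899.3781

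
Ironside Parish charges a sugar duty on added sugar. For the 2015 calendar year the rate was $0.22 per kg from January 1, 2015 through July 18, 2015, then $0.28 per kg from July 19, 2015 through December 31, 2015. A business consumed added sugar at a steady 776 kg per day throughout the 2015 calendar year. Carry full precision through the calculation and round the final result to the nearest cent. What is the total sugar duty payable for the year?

$70,041.76

January 1 – July 18, 2015: 199 days × 776 kg/day = 154,424 kg at $0.22/kg → $33,973.28
July 19 – December 31, 2015: 166 days × 776 kg/day = 128,816 kg at $0.28/kg → $36,068.48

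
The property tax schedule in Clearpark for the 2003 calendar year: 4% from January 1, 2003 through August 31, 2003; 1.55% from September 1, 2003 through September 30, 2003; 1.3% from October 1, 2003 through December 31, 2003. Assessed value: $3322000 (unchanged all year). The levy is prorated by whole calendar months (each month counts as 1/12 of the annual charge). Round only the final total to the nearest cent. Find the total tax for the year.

$103674.08

January 1 – August 31, 2003: 8 months at 4% → $3322000 × 4% × 8/12 = $88586.6667
September 1 – September 30, 2003: 1 month at 1.55% → $3322000 × 1.55% × 1/12 = $4290.9167
October 1 – December 31, 2003: 3 months at 1.3% → $3322000 × 1.3% × 3/12 = $10796.5000
Total = $103674.0833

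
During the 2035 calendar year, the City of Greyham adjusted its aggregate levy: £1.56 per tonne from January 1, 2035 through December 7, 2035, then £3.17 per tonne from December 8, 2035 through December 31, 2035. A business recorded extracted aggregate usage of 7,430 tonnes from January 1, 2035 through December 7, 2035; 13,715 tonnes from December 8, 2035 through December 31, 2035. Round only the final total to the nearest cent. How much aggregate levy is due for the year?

January 1 – December 7, 2035: 7,430 tonnes at £1.56/tonne → £11590.80
December 8 – December 31, 2035: 13,715 tonnes at £3.17/tonne → £43476.55

£55067.35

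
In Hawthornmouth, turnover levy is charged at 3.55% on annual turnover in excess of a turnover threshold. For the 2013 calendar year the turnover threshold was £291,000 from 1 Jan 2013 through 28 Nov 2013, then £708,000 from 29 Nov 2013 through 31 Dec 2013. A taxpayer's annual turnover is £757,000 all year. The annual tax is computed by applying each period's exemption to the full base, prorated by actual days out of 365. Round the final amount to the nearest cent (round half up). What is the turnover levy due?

1 Jan – 28 Nov 2013: 332 days, exemption £291,000 → (£757,000 − £291,000) × 3.55% × 332/365 = £15,047.3315
29 Nov – 31 Dec 2013: 33 days, exemption £708,000 → (£757,000 − £708,000) × 3.55% × 33/365 = £157.2699
Total = £15,204.6014

£15,204.60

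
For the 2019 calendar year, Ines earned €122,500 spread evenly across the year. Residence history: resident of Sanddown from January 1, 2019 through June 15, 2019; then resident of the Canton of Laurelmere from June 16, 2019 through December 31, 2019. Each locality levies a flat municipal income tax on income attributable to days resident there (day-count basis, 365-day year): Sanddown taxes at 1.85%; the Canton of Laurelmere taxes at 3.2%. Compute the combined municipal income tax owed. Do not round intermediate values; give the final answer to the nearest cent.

€3,167.88

Sanddown, January 1 – June 15, 2019: 166 days → €122,500 × 1.85% × 166/365 = €1,030.6781
The Canton of Laurelmere, June 16 – December 31, 2019: 199 days → €122,500 × 3.2% × 199/365 = €2,137.2055
Total = €3,167.8836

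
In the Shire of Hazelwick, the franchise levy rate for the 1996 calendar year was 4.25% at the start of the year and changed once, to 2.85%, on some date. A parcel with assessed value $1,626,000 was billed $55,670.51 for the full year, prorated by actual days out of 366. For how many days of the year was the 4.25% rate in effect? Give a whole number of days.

150 days

Let d = days at the first rate; then 366 − d days at the second rate.
$1,626,000 × [4.25%·d + 2.85%·(366−d)] / 366 = $55,670.51
Solving gives d = 150, so the new rate took effect on 30 May 1996.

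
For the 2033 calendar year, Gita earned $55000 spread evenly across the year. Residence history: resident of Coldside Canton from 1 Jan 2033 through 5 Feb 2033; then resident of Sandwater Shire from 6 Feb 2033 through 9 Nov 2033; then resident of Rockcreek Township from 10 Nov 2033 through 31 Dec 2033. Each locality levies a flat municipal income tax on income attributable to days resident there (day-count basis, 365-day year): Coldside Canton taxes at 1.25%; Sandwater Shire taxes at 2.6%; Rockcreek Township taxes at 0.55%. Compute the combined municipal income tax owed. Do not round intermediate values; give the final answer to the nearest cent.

$1196.14

Coldside Canton, 1 Jan – 5 Feb 2033: 36 days → $55000 × 1.25% × 36/365 = $67.8082
Sandwater Shire, 6 Feb – 9 Nov 2033: 277 days → $55000 × 2.6% × 277/365 = $1085.2329
Rockcreek Township, 10 Nov – 31 Dec 2033: 52 days → $55000 × 0.55% × 52/365 = $43.0959
Total = $1196.1370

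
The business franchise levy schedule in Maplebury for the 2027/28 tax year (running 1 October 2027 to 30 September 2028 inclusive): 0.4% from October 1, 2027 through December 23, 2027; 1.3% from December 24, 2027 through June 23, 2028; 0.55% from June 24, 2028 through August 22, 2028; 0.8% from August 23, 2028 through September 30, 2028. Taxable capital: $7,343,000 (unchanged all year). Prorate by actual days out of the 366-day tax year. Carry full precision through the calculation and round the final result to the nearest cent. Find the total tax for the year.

$67,350.96

October 1 – December 23, 2027: 84 days at 0.4% → $7,343,000 × 0.4% × 84/366 = $6,741.1148
December 24, 2027 – June 23, 2028: 183 days at 1.3% → $7,343,000 × 1.3% × 183/366 = $47,729.5000
June 24 – August 22, 2028: 60 days at 0.55% → $7,343,000 × 0.55% × 60/366 = $6,620.7377
August 23 – September 30, 2028: 39 days at 0.8% → $7,343,000 × 0.8% × 39/366 = $6,259.6066
Total = $67,350.9590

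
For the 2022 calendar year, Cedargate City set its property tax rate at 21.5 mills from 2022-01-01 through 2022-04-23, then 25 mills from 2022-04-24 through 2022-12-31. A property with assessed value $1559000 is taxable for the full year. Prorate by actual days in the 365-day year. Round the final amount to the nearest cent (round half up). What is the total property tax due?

$37285.73

2022-01-01 to 2022-04-23: 113 days at 21.5 mills → $1559000 × 2.15% × 113/365 = $10376.9603
2022-04-24 to 2022-12-31: 252 days at 25 mills → $1559000 × 2.5% × 252/365 = $26908.7671
Total = $37285.7274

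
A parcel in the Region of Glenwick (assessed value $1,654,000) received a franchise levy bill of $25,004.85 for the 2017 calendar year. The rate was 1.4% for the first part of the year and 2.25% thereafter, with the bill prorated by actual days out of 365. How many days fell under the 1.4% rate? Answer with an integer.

317 days

Let d = days at the first rate; then 365 − d days at the second rate.
$1,654,000 × [1.4%·d + 2.25%·(365−d)] / 365 = $25,004.85
Solving gives d = 317, so the new rate took effect on November 14, 2017.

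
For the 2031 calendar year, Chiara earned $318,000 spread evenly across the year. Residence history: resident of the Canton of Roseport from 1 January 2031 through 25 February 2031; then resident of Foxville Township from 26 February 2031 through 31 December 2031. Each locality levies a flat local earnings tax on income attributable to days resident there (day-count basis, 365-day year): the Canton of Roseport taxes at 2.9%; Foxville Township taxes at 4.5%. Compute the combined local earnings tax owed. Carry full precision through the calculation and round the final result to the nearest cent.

$13,529.38

The Canton of Roseport, 1 January – 25 February 2031: 56 days → $318,000 × 2.9% × 56/365 = $1,414.8822
Foxville Township, 26 February – 31 December 2031: 309 days → $318,000 × 4.5% × 309/365 = $12,114.4932
Total = $13,529.3753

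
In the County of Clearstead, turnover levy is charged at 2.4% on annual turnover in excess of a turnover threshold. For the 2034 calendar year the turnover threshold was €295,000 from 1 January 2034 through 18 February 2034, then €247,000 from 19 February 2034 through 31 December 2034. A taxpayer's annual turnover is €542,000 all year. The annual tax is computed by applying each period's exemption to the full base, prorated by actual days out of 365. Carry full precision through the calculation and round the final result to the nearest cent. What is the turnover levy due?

€6,925.35

1 January – 18 February 2034: 49 days, exemption €295,000 → (€542,000 − €295,000) × 2.4% × 49/365 = €795.8137
19 February – 31 December 2034: 316 days, exemption €247,000 → (€542,000 − €247,000) × 2.4% × 316/365 = €6,129.5342
Total = €6,925.3479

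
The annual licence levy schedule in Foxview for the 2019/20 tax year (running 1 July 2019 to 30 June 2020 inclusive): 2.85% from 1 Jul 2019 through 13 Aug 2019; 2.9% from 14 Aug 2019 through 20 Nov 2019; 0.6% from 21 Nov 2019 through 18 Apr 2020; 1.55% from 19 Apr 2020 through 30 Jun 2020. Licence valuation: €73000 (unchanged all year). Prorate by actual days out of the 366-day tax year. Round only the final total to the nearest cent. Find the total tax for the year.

1 Jul – 13 Aug 2019: 44 days at 2.85% → €73000 × 2.85% × 44/366 = €250.1148
14 Aug – 20 Nov 2019: 99 days at 2.9% → €73000 × 2.9% × 99/366 = €572.6311
21 Nov 2019 – 18 Apr 2020: 150 days at 0.6% → €73000 × 0.6% × 150/366 = €179.5082
19 Apr – 30 Jun 2020: 73 days at 1.55% → €73000 × 1.55% × 73/366 = €225.6817
Total = €1227.9358

€1227.94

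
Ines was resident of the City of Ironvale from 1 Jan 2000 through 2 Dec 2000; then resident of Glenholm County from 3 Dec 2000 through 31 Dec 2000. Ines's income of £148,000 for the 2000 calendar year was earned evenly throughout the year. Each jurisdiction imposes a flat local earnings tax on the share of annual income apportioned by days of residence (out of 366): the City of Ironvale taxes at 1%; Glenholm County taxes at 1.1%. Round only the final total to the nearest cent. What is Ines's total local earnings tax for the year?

The City of Ironvale, 1 Jan – 2 Dec 2000: 337 days → £148,000 × 1% × 337/366 = £1,362.7322
Glenholm County, 3 Dec – 31 Dec 2000: 29 days → £148,000 × 1.1% × 29/366 = £128.9945
Total = £1,491.7268

£1,491.73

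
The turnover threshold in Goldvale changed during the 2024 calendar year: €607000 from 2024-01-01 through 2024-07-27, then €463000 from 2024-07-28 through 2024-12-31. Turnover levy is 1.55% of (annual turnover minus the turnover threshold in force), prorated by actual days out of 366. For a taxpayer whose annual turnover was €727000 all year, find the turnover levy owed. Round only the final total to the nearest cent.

€2817.44

2024-01-01 to 2024-07-27: 209 days, exemption €607000 → (€727000 − €607000) × 1.55% × 209/366 = €1062.1311
2024-07-28 to 2024-12-31: 157 days, exemption €463000 → (€727000 − €463000) × 1.55% × 157/366 = €1755.3115
Total = €2817.4426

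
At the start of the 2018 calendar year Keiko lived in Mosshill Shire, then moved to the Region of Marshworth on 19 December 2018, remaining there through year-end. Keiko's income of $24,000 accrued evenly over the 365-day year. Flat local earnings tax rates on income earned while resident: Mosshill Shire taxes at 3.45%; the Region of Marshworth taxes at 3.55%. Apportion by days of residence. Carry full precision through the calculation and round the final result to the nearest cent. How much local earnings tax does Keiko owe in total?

$828.85

Mosshill Shire, 1 January – 18 December 2018: 352 days → $24,000 × 3.45% × 352/365 = $798.5096
The Region of Marshworth, 19 December – 31 December 2018: 13 days → $24,000 × 3.55% × 13/365 = $30.3452
Total = $828.8548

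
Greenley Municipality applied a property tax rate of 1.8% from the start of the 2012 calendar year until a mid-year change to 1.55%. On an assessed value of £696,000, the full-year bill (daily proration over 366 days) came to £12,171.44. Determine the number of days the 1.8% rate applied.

Let d = days at the first rate; then 366 − d days at the second rate.
£696,000 × [1.8%·d + 1.55%·(366−d)] / 366 = £12,171.44
Solving gives d = 291, so the new rate took effect on 18 Oct 2012.

291 days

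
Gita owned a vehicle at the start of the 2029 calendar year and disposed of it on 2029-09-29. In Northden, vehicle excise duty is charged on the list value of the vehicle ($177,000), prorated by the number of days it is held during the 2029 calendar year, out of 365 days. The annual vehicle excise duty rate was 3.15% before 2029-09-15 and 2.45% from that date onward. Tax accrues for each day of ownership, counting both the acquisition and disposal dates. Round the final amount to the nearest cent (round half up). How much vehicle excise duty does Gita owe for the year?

$4,103.98

2029-01-01 to 2029-09-14: 257 days at 3.15% → $177,000 × 3.15% × 257/365 = $3,925.7630
2029-09-15 to 2029-09-29: 15 days at 2.45% → $177,000 × 2.45% × 15/365 = $178.2123
Total = $4,103.9753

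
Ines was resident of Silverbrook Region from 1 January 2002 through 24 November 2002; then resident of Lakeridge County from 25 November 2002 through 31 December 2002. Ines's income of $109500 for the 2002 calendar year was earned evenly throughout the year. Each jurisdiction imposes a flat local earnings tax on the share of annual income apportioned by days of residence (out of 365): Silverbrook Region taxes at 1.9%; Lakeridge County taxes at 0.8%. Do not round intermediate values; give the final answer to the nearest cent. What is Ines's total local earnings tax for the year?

$1958.40

Silverbrook Region, 1 January – 24 November 2002: 328 days → $109500 × 1.9% × 328/365 = $1869.6000
Lakeridge County, 25 November – 31 December 2002: 37 days → $109500 × 0.8% × 37/365 = $88.8000
Total = $1958.4000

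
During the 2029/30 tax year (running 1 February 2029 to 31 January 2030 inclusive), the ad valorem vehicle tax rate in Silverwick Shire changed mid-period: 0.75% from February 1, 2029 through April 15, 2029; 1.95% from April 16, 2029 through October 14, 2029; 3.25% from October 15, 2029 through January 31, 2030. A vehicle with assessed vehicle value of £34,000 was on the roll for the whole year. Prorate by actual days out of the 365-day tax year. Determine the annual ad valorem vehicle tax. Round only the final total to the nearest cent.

£712.28

February 1 – April 15, 2029: 74 days at 0.75% → £34,000 × 0.75% × 74/365 = £51.6986
April 16 – October 14, 2029: 182 days at 1.95% → £34,000 × 1.95% × 182/365 = £330.5918
October 15, 2029 – January 31, 2030: 109 days at 3.25% → £34,000 × 3.25% × 109/365 = £329.9863
Total = £712.2767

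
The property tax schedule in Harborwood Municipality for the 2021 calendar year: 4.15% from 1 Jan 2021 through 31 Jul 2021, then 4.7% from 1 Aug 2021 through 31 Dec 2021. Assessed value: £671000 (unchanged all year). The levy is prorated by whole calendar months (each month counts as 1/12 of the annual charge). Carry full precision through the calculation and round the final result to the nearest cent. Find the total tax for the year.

1 Jan – 31 Jul 2021: 7 months at 4.15% → £671000 × 4.15% × 7/12 = £16243.7917
1 Aug – 31 Dec 2021: 5 months at 4.7% → £671000 × 4.7% × 5/12 = £13140.4167
Total = £29384.2083

£29384.21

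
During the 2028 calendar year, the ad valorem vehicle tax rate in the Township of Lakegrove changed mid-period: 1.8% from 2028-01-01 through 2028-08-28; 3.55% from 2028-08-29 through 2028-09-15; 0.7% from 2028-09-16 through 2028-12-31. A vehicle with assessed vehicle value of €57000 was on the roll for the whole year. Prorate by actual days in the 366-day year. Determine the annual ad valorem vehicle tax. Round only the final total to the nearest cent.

2028-01-01 to 2028-08-28: 241 days at 1.8% → €57000 × 1.8% × 241/366 = €675.5902
2028-08-29 to 2028-09-15: 18 days at 3.55% → €57000 × 3.55% × 18/366 = €99.5164
2028-09-16 to 2028-12-31: 107 days at 0.7% → €57000 × 0.7% × 107/366 = €116.6475
Total = €891.7541

€891.75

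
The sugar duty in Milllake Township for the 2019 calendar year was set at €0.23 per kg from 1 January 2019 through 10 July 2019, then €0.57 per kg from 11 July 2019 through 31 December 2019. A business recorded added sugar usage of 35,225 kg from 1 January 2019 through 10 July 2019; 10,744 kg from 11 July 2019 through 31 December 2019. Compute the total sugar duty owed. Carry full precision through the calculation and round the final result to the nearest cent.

1 January – 10 July 2019: 35,225 kg at €0.23/kg → €8,101.75
11 July – 31 December 2019: 10,744 kg at €0.57/kg → €6,124.08

€14,225.83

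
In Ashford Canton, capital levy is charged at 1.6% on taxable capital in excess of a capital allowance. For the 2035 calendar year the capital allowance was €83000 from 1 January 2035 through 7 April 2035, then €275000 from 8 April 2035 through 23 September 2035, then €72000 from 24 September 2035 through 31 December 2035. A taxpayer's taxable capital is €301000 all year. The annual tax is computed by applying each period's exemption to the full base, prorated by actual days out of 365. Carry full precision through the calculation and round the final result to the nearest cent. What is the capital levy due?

€2113.36

1 January – 7 April 2035: 97 days, exemption €83000 → (€301000 − €83000) × 1.6% × 97/365 = €926.9479
8 April – 23 September 2035: 169 days, exemption €275000 → (€301000 − €275000) × 1.6% × 169/365 = €192.6137
24 September – 31 December 2035: 99 days, exemption €72000 → (€301000 − €72000) × 1.6% × 99/365 = €993.7973
Total = €2113.3589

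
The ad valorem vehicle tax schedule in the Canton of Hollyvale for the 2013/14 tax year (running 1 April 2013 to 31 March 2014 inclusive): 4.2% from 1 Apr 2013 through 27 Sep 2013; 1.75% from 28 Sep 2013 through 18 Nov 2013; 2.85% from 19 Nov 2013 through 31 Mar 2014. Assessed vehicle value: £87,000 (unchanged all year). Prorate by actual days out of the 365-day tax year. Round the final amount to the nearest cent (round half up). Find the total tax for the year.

£2,922.37

1 Apr – 27 Sep 2013: 180 days at 4.2% → £87,000 × 4.2% × 180/365 = £1,801.9726
28 Sep – 18 Nov 2013: 52 days at 1.75% → £87,000 × 1.75% × 52/365 = £216.9041
19 Nov 2013 – 31 Mar 2014: 133 days at 2.85% → £87,000 × 2.85% × 133/365 = £903.4890
Total = £2,922.3658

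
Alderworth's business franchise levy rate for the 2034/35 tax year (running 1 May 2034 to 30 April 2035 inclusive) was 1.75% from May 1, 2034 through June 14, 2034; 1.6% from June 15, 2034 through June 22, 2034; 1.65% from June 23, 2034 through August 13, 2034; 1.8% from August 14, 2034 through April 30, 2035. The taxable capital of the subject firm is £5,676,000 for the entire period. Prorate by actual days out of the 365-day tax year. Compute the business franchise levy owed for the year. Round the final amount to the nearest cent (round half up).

May 1 – June 14, 2034: 45 days at 1.75% → £5,676,000 × 1.75% × 45/365 = £12,246.1644
June 15 – June 22, 2034: 8 days at 1.6% → £5,676,000 × 1.6% × 8/365 = £1,990.4877
June 23 – August 13, 2034: 52 days at 1.65% → £5,676,000 × 1.65% × 52/365 = £13,342.4877
August 14, 2034 – April 30, 2035: 260 days at 1.8% → £5,676,000 × 1.8% × 260/365 = £72,777.2055
Total = £100,356.3452

£100,356.35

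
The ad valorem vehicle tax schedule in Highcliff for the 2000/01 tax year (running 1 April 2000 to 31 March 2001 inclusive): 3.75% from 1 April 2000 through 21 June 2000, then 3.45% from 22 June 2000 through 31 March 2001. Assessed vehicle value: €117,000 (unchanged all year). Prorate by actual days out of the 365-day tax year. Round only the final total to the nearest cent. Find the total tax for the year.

€4,115.35

1 April – 21 June 2000: 82 days at 3.75% → €117,000 × 3.75% × 82/365 = €985.6849
22 June 2000 – 31 March 2001: 283 days at 3.45% → €117,000 × 3.45% × 283/365 = €3,129.6699
Total = €4,115.3548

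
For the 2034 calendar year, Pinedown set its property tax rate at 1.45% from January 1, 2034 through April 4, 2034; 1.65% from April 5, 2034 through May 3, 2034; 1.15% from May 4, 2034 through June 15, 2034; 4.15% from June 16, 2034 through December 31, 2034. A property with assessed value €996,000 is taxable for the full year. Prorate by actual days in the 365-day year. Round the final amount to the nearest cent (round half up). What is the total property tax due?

January 1 – April 4, 2034: 94 days at 1.45% → €996,000 × 1.45% × 94/365 = €3,719.3096
April 5 – May 3, 2034: 29 days at 1.65% → €996,000 × 1.65% × 29/365 = €1,305.7151
May 4 – June 15, 2034: 43 days at 1.15% → €996,000 × 1.15% × 43/365 = €1,349.3753
June 16 – December 31, 2034: 199 days at 4.15% → €996,000 × 4.15% × 199/365 = €22,535.5233
Total = €28,909.9233

€28,909.92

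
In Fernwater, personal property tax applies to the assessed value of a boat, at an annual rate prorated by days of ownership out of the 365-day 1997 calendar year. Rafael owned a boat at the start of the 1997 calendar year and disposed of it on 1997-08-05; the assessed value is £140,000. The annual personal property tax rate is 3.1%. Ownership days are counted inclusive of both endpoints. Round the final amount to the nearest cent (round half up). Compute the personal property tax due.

Days held (1997-01-01 to 1997-08-05): 217 out of 365
Tax = £140,000 × 3.1% × 217/365 = £2,580.2192

£2,580.22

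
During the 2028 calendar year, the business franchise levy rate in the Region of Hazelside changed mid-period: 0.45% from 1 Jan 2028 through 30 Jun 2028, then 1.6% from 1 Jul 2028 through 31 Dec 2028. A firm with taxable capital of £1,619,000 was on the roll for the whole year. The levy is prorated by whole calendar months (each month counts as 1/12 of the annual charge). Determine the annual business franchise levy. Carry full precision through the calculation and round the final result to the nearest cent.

1 Jan – 30 Jun 2028: 6 months at 0.45% → £1,619,000 × 0.45% × 6/12 = £3,642.7500
1 Jul – 31 Dec 2028: 6 months at 1.6% → £1,619,000 × 1.6% × 6/12 = £12,952.0000
Total = £16,594.7500

£16,594.75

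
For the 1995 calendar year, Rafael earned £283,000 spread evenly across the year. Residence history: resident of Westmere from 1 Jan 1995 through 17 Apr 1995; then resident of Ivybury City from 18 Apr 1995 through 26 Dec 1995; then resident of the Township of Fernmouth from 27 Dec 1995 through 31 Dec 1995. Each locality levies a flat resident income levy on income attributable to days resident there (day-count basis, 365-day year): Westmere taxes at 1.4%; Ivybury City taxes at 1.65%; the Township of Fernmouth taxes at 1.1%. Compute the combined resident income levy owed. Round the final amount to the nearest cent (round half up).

Westmere, 1 Jan – 17 Apr 1995: 107 days → £283,000 × 1.4% × 107/365 = £1,161.4630
Ivybury City, 18 Apr – 26 Dec 1995: 253 days → £283,000 × 1.65% × 253/365 = £3,236.6671
The Township of Fernmouth, 27 Dec – 31 Dec 1995: 5 days → £283,000 × 1.1% × 5/365 = £42.6438
Total = £4,440.7740

£4,440.77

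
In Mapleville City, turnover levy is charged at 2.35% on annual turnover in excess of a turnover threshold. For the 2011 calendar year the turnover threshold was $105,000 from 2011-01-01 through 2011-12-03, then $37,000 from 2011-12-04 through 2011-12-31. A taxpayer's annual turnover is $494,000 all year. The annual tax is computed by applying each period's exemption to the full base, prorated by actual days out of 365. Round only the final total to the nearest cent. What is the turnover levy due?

2011-01-01 to 2011-12-03: 337 days, exemption $105,000 → ($494,000 − $105,000) × 2.35% × 337/365 = $8,440.2342
2011-12-04 to 2011-12-31: 28 days, exemption $37,000 → ($494,000 − $37,000) × 2.35% × 28/365 = $823.8521
Total = $9,264.0863

$9,264.09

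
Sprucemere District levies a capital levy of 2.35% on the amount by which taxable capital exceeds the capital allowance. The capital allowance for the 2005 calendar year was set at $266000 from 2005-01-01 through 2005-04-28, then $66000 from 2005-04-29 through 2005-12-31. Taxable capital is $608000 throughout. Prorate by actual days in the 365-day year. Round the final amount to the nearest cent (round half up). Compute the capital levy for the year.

2005-01-01 to 2005-04-28: 118 days, exemption $266000 → ($608000 − $266000) × 2.35% × 118/365 = $2598.2630
2005-04-29 to 2005-12-31: 247 days, exemption $66000 → ($608000 − $66000) × 2.35% × 247/365 = $8619.2849
Total = $11217.5479

$11217.55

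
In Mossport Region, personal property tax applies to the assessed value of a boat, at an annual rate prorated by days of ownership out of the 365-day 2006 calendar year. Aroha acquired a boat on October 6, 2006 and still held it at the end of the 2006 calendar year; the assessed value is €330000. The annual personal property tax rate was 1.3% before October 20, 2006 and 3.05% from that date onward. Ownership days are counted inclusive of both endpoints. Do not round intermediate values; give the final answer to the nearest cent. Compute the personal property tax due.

October 6 – October 19, 2006: 14 days at 1.3% → €330000 × 1.3% × 14/365 = €164.5479
October 20 – December 31, 2006: 73 days at 3.05% → €330000 × 3.05% × 73/365 = €2013.0000
Total = €2177.5479

€2177.55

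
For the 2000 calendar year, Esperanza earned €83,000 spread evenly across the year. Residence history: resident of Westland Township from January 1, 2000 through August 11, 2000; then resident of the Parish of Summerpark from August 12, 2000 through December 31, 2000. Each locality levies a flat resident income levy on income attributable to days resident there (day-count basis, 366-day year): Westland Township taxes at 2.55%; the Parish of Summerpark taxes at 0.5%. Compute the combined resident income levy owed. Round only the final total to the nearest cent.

€1,456.36

Westland Township, January 1 – August 11, 2000: 224 days → €83,000 × 2.55% × 224/366 = €1,295.3443
The Parish of Summerpark, August 12 – December 31, 2000: 142 days → €83,000 × 0.5% × 142/366 = €161.0109
Total = €1,456.3552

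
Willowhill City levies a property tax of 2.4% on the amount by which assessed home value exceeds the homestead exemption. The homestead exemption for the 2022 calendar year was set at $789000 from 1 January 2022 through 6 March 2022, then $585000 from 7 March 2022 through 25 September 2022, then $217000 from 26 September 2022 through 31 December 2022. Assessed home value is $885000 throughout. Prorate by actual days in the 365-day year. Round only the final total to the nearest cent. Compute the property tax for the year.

1 January – 6 March 2022: 65 days, exemption $789000 → ($885000 − $789000) × 2.4% × 65/365 = $410.3014
7 March – 25 September 2022: 203 days, exemption $585000 → ($885000 − $585000) × 2.4% × 203/365 = $4004.3836
26 September – 31 December 2022: 97 days, exemption $217000 → ($885000 − $217000) × 2.4% × 97/365 = $4260.5589
Total = $8675.2438

$8675.24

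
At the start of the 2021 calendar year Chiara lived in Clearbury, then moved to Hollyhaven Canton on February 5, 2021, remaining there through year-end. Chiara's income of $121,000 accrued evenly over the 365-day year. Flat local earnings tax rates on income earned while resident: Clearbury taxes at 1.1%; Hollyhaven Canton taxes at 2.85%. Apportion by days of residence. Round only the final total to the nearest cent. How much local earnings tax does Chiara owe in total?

$3,245.45

Clearbury, January 1 – February 4, 2021: 35 days → $121,000 × 1.1% × 35/365 = $127.6301
Hollyhaven Canton, February 5 – December 31, 2021: 330 days → $121,000 × 2.85% × 330/365 = $3,117.8219
Total = $3,245.4521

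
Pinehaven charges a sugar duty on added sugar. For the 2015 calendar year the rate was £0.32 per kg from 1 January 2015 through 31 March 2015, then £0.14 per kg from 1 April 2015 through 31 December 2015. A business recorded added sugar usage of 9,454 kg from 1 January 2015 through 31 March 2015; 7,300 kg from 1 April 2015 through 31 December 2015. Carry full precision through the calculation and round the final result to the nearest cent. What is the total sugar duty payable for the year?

£4,047.28

1 January – 31 March 2015: 9,454 kg at £0.32/kg → £3,025.28
1 April – 31 December 2015: 7,300 kg at £0.14/kg → £1,022.00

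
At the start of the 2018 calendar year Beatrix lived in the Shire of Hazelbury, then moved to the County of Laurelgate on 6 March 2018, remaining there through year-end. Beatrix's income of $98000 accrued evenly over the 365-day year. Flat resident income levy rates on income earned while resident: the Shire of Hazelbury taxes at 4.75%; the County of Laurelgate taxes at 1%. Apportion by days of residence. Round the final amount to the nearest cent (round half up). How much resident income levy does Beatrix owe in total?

The Shire of Hazelbury, 1 January – 5 March 2018: 64 days → $98000 × 4.75% × 64/365 = $816.2192
The County of Laurelgate, 6 March – 31 December 2018: 301 days → $98000 × 1% × 301/365 = $808.1644
Total = $1624.3836

$1624.38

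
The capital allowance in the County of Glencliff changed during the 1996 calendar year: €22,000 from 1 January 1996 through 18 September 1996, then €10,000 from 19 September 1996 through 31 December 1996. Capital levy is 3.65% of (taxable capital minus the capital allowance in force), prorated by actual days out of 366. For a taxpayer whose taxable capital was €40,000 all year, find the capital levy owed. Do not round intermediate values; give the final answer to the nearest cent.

1 January – 18 September 1996: 262 days, exemption €22,000 → (€40,000 − €22,000) × 3.65% × 262/366 = €470.3115
19 September – 31 December 1996: 104 days, exemption €10,000 → (€40,000 − €10,000) × 3.65% × 104/366 = €311.1475
Total = €781.4590

€781.46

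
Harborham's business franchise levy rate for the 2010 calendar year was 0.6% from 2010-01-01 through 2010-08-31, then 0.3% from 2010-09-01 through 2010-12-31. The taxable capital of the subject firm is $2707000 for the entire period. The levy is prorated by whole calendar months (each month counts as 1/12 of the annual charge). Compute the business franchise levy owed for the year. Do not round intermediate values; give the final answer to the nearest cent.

$13535.00

2010-01-01 to 2010-08-31: 8 months at 0.6% → $2707000 × 0.6% × 8/12 = $10828.0000
2010-09-01 to 2010-12-31: 4 months at 0.3% → $2707000 × 0.3% × 4/12 = $2707.0000
Total = $13535.0000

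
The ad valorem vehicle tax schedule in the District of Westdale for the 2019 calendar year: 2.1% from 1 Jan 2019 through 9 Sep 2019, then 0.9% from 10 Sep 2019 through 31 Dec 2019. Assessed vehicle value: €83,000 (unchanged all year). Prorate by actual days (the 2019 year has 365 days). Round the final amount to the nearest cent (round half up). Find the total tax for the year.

1 Jan – 9 Sep 2019: 252 days at 2.1% → €83,000 × 2.1% × 252/365 = €1,203.3863
10 Sep – 31 Dec 2019: 113 days at 0.9% → €83,000 × 0.9% × 113/365 = €231.2630
Total = €1,434.6493

€1,434.65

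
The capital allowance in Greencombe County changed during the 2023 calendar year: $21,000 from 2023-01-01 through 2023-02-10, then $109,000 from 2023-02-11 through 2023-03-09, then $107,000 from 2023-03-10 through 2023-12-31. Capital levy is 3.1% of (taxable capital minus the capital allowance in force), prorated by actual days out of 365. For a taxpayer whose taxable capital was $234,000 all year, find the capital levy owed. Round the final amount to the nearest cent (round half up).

$4,231.88

2023-01-01 to 2023-02-10: 41 days, exemption $21,000 → ($234,000 − $21,000) × 3.1% × 41/365 = $741.7068
2023-02-11 to 2023-03-09: 27 days, exemption $109,000 → ($234,000 − $109,000) × 3.1% × 27/365 = $286.6438
2023-03-10 to 2023-12-31: 297 days, exemption $107,000 → ($234,000 − $107,000) × 3.1% × 297/365 = $3,203.5315
Total = $4,231.8822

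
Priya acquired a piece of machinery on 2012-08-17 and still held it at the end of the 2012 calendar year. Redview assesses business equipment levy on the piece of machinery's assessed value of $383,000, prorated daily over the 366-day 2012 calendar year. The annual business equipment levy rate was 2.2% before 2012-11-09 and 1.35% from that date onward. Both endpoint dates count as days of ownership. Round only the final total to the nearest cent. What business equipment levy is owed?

2012-08-17 to 2012-11-08: 84 days at 2.2% → $383,000 × 2.2% × 84/366 = $1,933.8361
2012-11-09 to 2012-12-31: 53 days at 1.35% → $383,000 × 1.35% × 53/366 = $748.7336
Total = $2,682.5697

$2,682.57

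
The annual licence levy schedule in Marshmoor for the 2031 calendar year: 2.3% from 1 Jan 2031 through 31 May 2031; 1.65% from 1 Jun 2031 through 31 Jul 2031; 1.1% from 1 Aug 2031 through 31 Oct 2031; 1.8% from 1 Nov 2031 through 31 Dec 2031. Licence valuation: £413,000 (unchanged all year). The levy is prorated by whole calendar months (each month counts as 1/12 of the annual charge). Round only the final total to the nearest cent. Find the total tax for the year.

1 Jan – 31 May 2031: 5 months at 2.3% → £413,000 × 2.3% × 5/12 = £3,957.9167
1 Jun – 31 Jul 2031: 2 months at 1.65% → £413,000 × 1.65% × 2/12 = £1,135.7500
1 Aug – 31 Oct 2031: 3 months at 1.1% → £413,000 × 1.1% × 3/12 = £1,135.7500
1 Nov – 31 Dec 2031: 2 months at 1.8% → £413,000 × 1.8% × 2/12 = £1,239.0000
Total = £7,468.4167

£7,468.42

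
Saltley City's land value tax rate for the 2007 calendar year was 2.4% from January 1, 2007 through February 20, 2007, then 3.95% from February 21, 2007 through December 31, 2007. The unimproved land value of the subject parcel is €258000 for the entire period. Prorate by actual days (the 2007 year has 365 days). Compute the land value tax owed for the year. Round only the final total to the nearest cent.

January 1 – February 20, 2007: 51 days at 2.4% → €258000 × 2.4% × 51/365 = €865.1836
February 21 – December 31, 2007: 314 days at 3.95% → €258000 × 3.95% × 314/365 = €8767.0521
Total = €9632.2356

€9632.24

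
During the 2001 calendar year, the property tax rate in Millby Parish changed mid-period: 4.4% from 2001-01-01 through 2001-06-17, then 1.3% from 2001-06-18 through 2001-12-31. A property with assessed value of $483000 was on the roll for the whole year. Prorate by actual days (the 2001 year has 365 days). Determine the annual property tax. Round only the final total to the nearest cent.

2001-01-01 to 2001-06-17: 168 days at 4.4% → $483000 × 4.4% × 168/365 = $9781.7425
2001-06-18 to 2001-12-31: 197 days at 1.3% → $483000 × 1.3% × 197/365 = $3388.9397
Total = $13170.6822

$13170.68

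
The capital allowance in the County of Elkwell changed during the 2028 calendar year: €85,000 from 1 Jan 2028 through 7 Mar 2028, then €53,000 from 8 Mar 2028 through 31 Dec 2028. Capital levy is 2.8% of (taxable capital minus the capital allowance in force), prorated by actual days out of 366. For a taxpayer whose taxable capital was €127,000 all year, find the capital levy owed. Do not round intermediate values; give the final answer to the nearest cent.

1 Jan – 7 Mar 2028: 67 days, exemption €85,000 → (€127,000 − €85,000) × 2.8% × 67/366 = €215.2787
8 Mar – 31 Dec 2028: 299 days, exemption €53,000 → (€127,000 − €53,000) × 2.8% × 299/366 = €1,692.6995
Total = €1,907.9781

€1,907.98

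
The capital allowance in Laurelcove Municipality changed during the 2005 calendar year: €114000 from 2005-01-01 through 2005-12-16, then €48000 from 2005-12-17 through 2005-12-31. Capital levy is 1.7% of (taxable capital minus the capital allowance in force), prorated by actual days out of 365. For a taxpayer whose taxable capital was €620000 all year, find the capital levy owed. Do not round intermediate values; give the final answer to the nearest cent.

2005-01-01 to 2005-12-16: 350 days, exemption €114000 → (€620000 − €114000) × 1.7% × 350/365 = €8248.4932
2005-12-17 to 2005-12-31: 15 days, exemption €48000 → (€620000 − €48000) × 1.7% × 15/365 = €399.6164
Total = €8648.1096

€8648.11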